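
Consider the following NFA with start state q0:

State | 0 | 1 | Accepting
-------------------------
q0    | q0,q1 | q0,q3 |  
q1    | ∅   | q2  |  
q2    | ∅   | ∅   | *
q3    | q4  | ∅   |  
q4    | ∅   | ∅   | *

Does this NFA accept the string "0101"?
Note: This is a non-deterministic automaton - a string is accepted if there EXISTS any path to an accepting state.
Track the set of states the NFA could be in: start {q0}
Read '0': {q0} → {q0, q1}
Read '1': {q0, q1} → {q0, q2, q3}
Read '0': {q0, q2, q3} → {q0, q1, q4}
Read '1': {q0, q1, q4} → {q0, q2, q3}
Final set {q0, q2, q3} contains accepting state(s) {q2} → accepted.

Final answer: Yes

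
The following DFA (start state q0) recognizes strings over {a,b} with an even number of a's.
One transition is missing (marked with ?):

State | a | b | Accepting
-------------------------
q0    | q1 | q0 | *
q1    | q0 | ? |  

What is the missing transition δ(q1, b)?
q1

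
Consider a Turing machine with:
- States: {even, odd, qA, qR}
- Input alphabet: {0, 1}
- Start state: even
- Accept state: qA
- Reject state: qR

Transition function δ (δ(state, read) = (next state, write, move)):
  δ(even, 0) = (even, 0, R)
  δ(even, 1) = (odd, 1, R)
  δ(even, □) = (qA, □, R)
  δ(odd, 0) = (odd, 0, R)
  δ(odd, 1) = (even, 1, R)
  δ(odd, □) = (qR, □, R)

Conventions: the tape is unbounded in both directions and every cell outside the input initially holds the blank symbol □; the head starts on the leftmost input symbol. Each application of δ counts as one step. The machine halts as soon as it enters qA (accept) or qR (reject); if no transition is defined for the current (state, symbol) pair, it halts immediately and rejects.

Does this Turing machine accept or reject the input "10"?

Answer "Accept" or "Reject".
Step 0: [even]10 (head at position 0)
Step 1: δ(even, 1) = (odd, 1, R)  ⊢  1[odd]0 (head at position 1)
Step 2: δ(odd, 0) = (odd, 0, R)  ⊢  10[odd]□ (head at position 2)
Step 3: δ(odd, □) = (qR, □, R)  ⊢  10□[qR]□ (head at position 3)
The machine is in qR, so it halts and rejects.

Final answer: Reject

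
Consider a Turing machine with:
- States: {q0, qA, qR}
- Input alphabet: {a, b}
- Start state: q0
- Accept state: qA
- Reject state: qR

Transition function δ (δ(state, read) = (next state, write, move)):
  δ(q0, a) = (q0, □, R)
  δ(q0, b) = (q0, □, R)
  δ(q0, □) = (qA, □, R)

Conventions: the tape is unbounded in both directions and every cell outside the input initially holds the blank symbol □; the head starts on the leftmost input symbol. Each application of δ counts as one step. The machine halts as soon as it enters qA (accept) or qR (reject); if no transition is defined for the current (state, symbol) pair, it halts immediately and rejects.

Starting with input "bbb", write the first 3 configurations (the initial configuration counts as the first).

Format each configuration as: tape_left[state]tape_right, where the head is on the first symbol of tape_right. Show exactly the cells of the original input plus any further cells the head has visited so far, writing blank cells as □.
Step 0: [q0]bbb (head at position 0)
Step 1: δ(q0, b) = (q0, □, R)  ⊢  □[q0]bb (head at position 1)
Step 2: δ(q0, b) = (q0, □, R)  ⊢  □□[q0]b (head at position 2)

Final answer: [q0]bbb ⊢ □[q0]bb ⊢ □□[q0]b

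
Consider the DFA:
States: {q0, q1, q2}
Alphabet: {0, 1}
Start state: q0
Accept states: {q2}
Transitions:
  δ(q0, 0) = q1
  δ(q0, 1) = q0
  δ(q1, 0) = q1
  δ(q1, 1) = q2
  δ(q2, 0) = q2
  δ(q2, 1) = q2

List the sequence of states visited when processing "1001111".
Starting at q0
Read '1': q0 -> q0
Read '0': q0 -> q1
Read '0': q1 -> q1
Read '1': q1 -> q2
Read '1': q2 -> q2
Read '1': q2 -> q2
Read '1': q2 -> q2

Final answer: q0 -> q0 -> q1 -> q1 -> q2 -> q2 -> q2 -> q2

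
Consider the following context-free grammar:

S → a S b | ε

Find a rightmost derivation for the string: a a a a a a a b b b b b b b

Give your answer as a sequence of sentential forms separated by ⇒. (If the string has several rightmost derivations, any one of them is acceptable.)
Start with S.
Step 1: the rightmost non-terminal is S; apply S → a S b:  a S b
Step 2: the rightmost non-terminal is S; apply S → a S b:  a a S b b
Step 3: the rightmost non-terminal is S; apply S → a S b:  a a a S b b b
Step 4: the rightmost non-terminal is S; apply S → a S b:  a a a a S b b b b
Step 5: the rightmost non-terminal is S; apply S → a S b:  a a a a a S b b b b b
Step 6: the rightmost non-terminal is S; apply S → a S b:  a a a a a a S b b b b b b
Step 7: the rightmost non-terminal is S; apply S → a S b:  a a a a a a a S b b b b b b b
Step 8: the rightmost non-terminal is S; apply S → ε:  a a a a a a a b b b b b b b

Final answer: S ⇒ a S b ⇒ a a S b b ⇒ a a a S b b b ⇒ a a a a S b b b b ⇒ a a a a a S b b b b b ⇒ a a a a a a S b b b b b b ⇒ a a a a a a a S b b b b b b b ⇒ a a a a a a a b b b b b b b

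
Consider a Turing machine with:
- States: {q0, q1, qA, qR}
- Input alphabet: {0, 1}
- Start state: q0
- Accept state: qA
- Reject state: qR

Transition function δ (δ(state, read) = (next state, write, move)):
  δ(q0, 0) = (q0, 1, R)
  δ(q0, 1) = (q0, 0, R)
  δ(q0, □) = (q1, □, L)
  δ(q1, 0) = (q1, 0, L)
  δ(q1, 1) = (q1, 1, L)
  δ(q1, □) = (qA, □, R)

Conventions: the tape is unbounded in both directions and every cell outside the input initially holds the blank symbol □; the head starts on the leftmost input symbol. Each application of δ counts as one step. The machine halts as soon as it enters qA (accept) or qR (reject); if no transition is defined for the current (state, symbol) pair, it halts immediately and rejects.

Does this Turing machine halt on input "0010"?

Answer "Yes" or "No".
Step 0: [q0]0010 (head at position 0)
Step 1: δ(q0, 0) = (q0, 1, R)  ⊢  1[q0]010 (head at position 1)
Step 2: δ(q0, 0) = (q0, 1, R)  ⊢  11[q0]10 (head at position 2)
Step 3: δ(q0, 1) = (q0, 0, R)  ⊢  110[q0]0 (head at position 3)
Step 4: δ(q0, 0) = (q0, 1, R)  ⊢  1101[q0]□ (head at position 4)
Step 5: δ(q0, □) = (q1, □, L)  ⊢  110[q1]1□ (head at position 3)
Step 6: δ(q1, 1) = (q1, 1, L)  ⊢  11[q1]01□ (head at position 2)
Step 7: δ(q1, 0) = (q1, 0, L)  ⊢  1[q1]101□ (head at position 1)
Step 8: δ(q1, 1) = (q1, 1, L)  ⊢  [q1]1101□ (head at position 0)
Step 9: δ(q1, 1) = (q1, 1, L)  ⊢  [q1]□1101□ (head at position -1)
Step 10: δ(q1, □) = (qA, □, R)  ⊢  □[qA]1101□ (head at position 0)
The machine is in qA, so it halts and accepts.
It halts after 10 steps.

Final answer: Yes - halts after 10 steps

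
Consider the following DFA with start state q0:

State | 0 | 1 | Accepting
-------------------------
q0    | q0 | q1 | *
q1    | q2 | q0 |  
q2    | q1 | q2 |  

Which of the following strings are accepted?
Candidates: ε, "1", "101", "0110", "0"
ε: q0; q0 is accepting → accepted
"1": q0 → q1; q1 is not accepting → rejected
"101": q0 → q1 → q2 → q2; q2 is not accepting → rejected
"0110": q0 → q0 → q1 → q0 → q0; q0 is accepting → accepted
"0": q0 → q0; q0 is accepting → accepted

Final answer: ε, "0110", "0"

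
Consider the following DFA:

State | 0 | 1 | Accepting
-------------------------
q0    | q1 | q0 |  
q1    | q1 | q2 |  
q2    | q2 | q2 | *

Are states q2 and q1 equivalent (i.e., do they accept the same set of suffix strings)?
Try the suffix ε (the empty string).
From q2: q2 — accepting.
From q1: q1 — not accepting.
The two states disagree on this suffix, so they are not equivalent.

Final answer: No. Distinguishing string: ε (the empty string) - accepted from q2 but not from q1.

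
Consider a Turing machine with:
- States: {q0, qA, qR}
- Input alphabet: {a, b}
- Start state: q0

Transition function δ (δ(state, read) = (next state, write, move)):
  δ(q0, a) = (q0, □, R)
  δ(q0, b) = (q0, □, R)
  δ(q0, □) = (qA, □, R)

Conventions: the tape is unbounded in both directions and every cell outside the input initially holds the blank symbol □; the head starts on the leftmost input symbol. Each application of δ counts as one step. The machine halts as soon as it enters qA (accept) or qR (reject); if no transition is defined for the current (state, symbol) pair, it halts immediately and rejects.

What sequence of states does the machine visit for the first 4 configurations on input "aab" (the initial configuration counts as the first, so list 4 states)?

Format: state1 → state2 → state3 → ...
Step 0: [q0]aab (head at position 0)
Step 1: δ(q0, a) = (q0, □, R)  ⊢  □[q0]ab (head at position 1)
Step 2: δ(q0, a) = (q0, □, R)  ⊢  □□[q0]b (head at position 2)
Step 3: δ(q0, b) = (q0, □, R)  ⊢  □□□[q0]□ (head at position 3)
Reading off the states of these 4 configurations: q0 → q0 → q0 → q0

Final answer: q0 → q0 → q0 → q0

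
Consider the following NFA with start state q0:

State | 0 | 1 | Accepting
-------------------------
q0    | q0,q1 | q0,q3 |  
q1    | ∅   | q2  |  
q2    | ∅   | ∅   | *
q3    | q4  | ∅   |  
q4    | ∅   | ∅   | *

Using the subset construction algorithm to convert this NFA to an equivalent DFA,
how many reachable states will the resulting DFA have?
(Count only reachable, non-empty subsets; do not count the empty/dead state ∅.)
Start subset: {q0}
{q0}: on 0 → {q0, q1}, on 1 → {q0, q3}
{q0, q1}: on 0 → {q0, q1}, on 1 → {q0, q2, q3}
{q0, q3}: on 0 → {q0, q1, q4}, on 1 → {q0, q3}
{q0, q2, q3}: on 0 → {q0, q1, q4}, on 1 → {q0, q3}
{q0, q1, q4}: on 0 → {q0, q1}, on 1 → {q0, q2, q3}
Reachable non-empty subsets: {q0}, {q0, q1}, {q0, q3}, {q0, q2, q3}, {q0, q1, q4} — 5 in total.

Final answer: 5 states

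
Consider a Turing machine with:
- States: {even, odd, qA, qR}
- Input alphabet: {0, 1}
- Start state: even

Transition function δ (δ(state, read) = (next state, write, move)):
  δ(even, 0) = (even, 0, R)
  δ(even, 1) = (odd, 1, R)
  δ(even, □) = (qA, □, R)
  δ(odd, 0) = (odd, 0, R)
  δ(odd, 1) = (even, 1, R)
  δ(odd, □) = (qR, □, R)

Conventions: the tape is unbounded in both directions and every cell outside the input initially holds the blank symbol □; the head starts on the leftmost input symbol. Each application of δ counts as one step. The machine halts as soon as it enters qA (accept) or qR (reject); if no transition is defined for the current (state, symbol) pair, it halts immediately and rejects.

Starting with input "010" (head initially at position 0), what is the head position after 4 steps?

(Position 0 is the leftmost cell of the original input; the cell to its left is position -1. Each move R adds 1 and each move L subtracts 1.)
Step 0: [even]010 (head at position 0)
Step 1: δ(even, 0) = (even, 0, R)  ⊢  0[even]10 (head at position 1)
Step 2: δ(even, 1) = (odd, 1, R)  ⊢  01[odd]0 (head at position 2)
Step 3: δ(odd, 0) = (odd, 0, R)  ⊢  010[odd]□ (head at position 3)
Step 4: δ(odd, □) = (qR, □, R)  ⊢  010□[qR]□ (head at position 4)
Head position after 4 steps: 4

Final answer: Position 4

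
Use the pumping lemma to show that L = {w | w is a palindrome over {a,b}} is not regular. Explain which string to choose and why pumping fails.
Language: L = {w | w is a palindrome over {a,b}} (strings that read the same forwards and backwards)
Step 1: Assume for contradiction that L is regular, with pumping length p.
Step 2: Choose s = a^p b a^p. Then s ∈ L (it reads the same forwards and backwards) and |s| ≥ p.
Step 3: Consider any decomposition s = xyz with |xy| ≤ p and |y| > 0. Since |xy| ≤ p and the first p symbols of s are all a's, y = a^k for some k with 1 ≤ k ≤ p.
Step 4: Pumping up (i = 2): xy²z = a^(p+k) b a^p. Its reverse is a^p b a^(p+k) ≠ a^(p+k) b a^p (the single b is no longer in the middle), so xy²z is not a palindrome and xy²z ∉ L.
This contradicts the pumping lemma, so L is not regular.

Final answer: Choose s = a^p b a^p. Since |xy| ≤ p, y = a^k with k ≥ 1. Then xy²z = a^(p+k) b a^p is not a palindrome, so ∉ L.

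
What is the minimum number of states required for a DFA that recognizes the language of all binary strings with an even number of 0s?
Language: binary strings with an even number of 0s
Lower bound (Myhill–Nerode): the prefixes ε, 0 are pairwise distinguishable:
  ε vs 0: suffix ε distinguishes them (ε has zero 0s (accepted), 0 has one 0 (rejected))
So any DFA needs at least 2 states.
Upper bound: a DFA with 2 states exists (one state per class above).
Minimum states: 2

Final answer: 2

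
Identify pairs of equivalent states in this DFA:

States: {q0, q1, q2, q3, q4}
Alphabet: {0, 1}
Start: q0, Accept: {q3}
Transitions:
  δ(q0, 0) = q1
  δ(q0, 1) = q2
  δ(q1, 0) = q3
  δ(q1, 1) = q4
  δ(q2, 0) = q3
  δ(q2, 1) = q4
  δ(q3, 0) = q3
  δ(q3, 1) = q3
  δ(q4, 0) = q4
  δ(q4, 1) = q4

Using the table-filling algorithm:
Round 0 – mark pairs where exactly one state is accepting: (q0,q3), (q1,q3), (q2,q3), (q3,q4)
Round 1 – newly marked: (q0,q1) [on 0: q1 vs q3, already marked]; (q0,q2) [on 0: q1 vs q3, already marked]; (q1,q4) [on 0: q3 vs q4, already marked]; (q2,q4) [on 0: q3 vs q4, already marked]
Round 2 – newly marked: (q0,q4) [on 0: q1 vs q4, already marked]
No further pairs can be marked.
(q1, q2) unmarked: δ(q1,0)=q3, δ(q2,0)=q3; δ(q1,1)=q4, δ(q2,1)=q4 → equivalent
Equivalent pairs: (q1, q2)

Final answer: Equivalent pairs: (q1, q2)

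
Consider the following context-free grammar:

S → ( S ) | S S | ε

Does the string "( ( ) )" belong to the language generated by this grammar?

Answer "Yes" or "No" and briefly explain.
A derivation exists: S ⇒ ( S ) ⇒ ( ( S ) ) ⇒ ( ( ) ) (using S → ( S ) twice, then S → ε).

Final answer: Yes - a valid derivation exists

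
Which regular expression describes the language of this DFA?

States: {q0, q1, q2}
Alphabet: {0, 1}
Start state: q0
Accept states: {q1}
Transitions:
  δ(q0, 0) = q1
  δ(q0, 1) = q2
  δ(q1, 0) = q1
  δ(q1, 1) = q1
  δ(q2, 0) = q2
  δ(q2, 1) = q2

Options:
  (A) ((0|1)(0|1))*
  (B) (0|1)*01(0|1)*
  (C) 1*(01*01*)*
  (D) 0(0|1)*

Testing sample strings against the DFA:
  '01011' -> accepted
  '1110' -> rejected
  '000' -> accepted
  '011' -> accepted
Checking each option for a counterexample:
  (A) ((0|1)(0|1))*: ε is rejected by the DFA but matches the regex → eliminated
  (B) (0|1)*01(0|1)*: '0' is accepted by the DFA but does not match the regex → eliminated
  (C) 1*(01*01*)*: ε is rejected by the DFA but matches the regex → eliminated
  (D) 0(0|1)*: agrees with the DFA on all strings of length ≤ 4
Only (D) 0(0|1)* is consistent with the DFA.

Final answer: (D) 0(0|1)*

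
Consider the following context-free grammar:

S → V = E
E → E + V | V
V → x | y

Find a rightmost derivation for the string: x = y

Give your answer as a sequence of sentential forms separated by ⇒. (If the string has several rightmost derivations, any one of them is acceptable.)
Start with S.
Step 1: the rightmost non-terminal is S; apply S → V = E:  V = E
Step 2: the rightmost non-terminal is E; apply E → V:  V = V
Step 3: the rightmost non-terminal is V; apply V → y:  V = y
Step 4: the rightmost non-terminal is V; apply V → x:  x = y

Final answer: S ⇒ V = E ⇒ V = V ⇒ V = y ⇒ x = y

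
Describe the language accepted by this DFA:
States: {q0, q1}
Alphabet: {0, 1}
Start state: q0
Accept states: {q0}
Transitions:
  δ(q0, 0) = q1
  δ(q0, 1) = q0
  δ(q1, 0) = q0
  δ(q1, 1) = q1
Analyzing the DFA structure:
Start state: q0
Accept states: {q0}
Interpreting what each state remembers (checking against the transitions):
  q0: an even number of 0s has been read so far
  q1: an odd number of 0s has been read so far
  δ(q0, 0): in q0 (an even number of 0s has been read so far), after reading 0 we have: an odd number of 0s has been read so far → q1
  δ(q0, 1): in q0 (an even number of 0s has been read so far), after reading 1 we have: an even number of 0s has been read so far → q0
  δ(q1, 0): in q1 (an odd number of 0s has been read so far), after reading 0 we have: an even number of 0s has been read so far → q0
  δ(q1, 1): in q1 (an odd number of 0s has been read so far), after reading 1 we have: an odd number of 0s has been read so far → q1
A string is accepted iff it ends in {q0}, i.e. an even number of 0s has been read so far.
Language: All binary strings with an even number of 0s

Final answer: All binary strings with an even number of 0s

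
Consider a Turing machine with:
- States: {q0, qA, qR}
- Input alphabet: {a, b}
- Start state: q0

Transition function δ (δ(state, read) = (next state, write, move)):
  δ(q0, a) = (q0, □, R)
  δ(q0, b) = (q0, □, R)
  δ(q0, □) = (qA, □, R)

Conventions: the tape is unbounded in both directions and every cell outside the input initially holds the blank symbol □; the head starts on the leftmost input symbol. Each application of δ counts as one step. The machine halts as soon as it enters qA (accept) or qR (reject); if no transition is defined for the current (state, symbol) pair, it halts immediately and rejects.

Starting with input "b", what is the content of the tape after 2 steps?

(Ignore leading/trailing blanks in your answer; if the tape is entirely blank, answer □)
Step 0: [q0]b (head at position 0)
Step 1: δ(q0, b) = (q0, □, R)  ⊢  □[q0]□ (head at position 1)
Step 2: δ(q0, □) = (qA, □, R)  ⊢  □□[qA]□ (head at position 2)
Tape after 2 steps (ignoring surrounding blanks): □

Final answer: Tape: □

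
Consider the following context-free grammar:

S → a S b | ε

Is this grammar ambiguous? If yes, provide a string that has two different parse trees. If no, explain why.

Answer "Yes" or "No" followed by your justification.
At every step exactly one production applies: if the remaining string to generate is non-empty it starts with a and ends with b, forcing S → a S b; if it is empty, S → ε is forced. Hence each string a^n b^n has exactly one derivation (S → a S b applied n times, then S → ε) and one parse tree.

Final answer: No - the grammar is unambiguous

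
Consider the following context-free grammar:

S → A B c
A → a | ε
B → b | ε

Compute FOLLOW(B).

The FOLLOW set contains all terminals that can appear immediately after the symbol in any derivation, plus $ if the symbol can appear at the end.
B occurs in S → A B c, immediately followed by the terminal c. So FOLLOW(B) = {c}.

Final answer: {c}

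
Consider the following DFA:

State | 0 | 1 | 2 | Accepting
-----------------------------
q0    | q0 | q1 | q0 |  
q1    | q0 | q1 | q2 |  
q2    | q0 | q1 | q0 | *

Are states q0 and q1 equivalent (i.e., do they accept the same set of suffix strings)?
Try the suffix "2".
From q0: q0 → q0 — not accepting.
From q1: q1 → q2 — accepting.
The two states disagree on this suffix, so they are not equivalent.

Final answer: No. Distinguishing string: "2" - accepted from q1 but not from q0.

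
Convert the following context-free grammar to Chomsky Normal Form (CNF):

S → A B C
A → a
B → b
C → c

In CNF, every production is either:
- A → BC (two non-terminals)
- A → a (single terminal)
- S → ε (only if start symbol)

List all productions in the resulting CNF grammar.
The grammar has no ε-productions or unit productions to eliminate.
A → a is already in CNF (single terminal) – keep it.
B → b is already in CNF (single terminal) – keep it.
C → c is already in CNF (single terminal) – keep it.
S → A B C has 3 symbols on the right: break it into binary productions S → A X0, X0 → B C.
Resulting CNF grammar (5 productions): A → a; B → b; C → c; S → A X0; X0 → B C

Final answer: A → a; B → b; C → c; S → A X0; X0 → B C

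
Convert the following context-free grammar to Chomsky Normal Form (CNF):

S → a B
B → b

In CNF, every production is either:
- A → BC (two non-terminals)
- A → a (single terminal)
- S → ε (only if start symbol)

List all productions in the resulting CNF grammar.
The grammar has no ε-productions or unit productions to eliminate.
S → a B has terminal a in a right-hand side of length ≥ 2: introduce T_a → a and use T_a in place of a.
B → b is already in CNF (single terminal) – keep it.
S → a B becomes S → T_a B.
Resulting CNF grammar (3 productions): T_a → a; B → b; S → T_a B

Final answer: T_a → a; B → b; S → T_a B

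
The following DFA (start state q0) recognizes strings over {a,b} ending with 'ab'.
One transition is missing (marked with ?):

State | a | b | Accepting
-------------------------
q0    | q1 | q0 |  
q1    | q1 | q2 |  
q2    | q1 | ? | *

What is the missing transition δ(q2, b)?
q0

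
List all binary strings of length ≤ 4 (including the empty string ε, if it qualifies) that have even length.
Checking every binary string of length 0 to 4:
  Length 0: accepted: ε | rejected: (none)
  Length 1: accepted: (none) | rejected: 0, 1
  Length 2: accepted: 00, 01, 10, 11 | rejected: (none)
  Length 3: accepted: (none) | rejected: 000, 001, 010, 011, 100, 101, 110, 111
  Length 4: accepted: 0000, 0001, 0010, 0011, 0100, 0101, 0110, 0111, 1000, 1001, 1010, 1011, 1100, 1101, 1110, 1111 | rejected: (none)
Total: 21 string(s).

Final answer: ε, 00, 01, 10, 11, 0000, 0001, 0010, 0011, 0100, 0101, 0110, 0111, 1000, 1001, 1010, 1011, 1100, 1101, 1110, 1111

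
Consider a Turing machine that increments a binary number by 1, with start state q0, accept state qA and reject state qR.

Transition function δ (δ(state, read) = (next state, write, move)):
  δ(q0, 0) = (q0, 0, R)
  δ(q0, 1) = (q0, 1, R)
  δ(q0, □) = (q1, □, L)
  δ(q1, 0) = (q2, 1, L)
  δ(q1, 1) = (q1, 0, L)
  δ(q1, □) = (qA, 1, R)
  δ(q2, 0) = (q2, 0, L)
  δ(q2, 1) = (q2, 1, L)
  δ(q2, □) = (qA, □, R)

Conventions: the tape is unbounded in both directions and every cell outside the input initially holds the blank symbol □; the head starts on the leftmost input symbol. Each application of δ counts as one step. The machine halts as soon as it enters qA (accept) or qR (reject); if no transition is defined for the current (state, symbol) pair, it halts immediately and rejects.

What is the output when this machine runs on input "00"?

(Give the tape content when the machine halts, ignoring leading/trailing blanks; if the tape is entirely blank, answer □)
Step 0: [q0]00 (head at position 0)
Step 1: δ(q0, 0) = (q0, 0, R)  ⊢  0[q0]0 (head at position 1)
Step 2: δ(q0, 0) = (q0, 0, R)  ⊢  00[q0]□ (head at position 2)
Step 3: δ(q0, □) = (q1, □, L)  ⊢  0[q1]0□ (head at position 1)
Step 4: δ(q1, 0) = (q2, 1, L)  ⊢  [q2]01□ (head at position 0)
Step 5: δ(q2, 0) = (q2, 0, L)  ⊢  [q2]□01□ (head at position -1)
Step 6: δ(q2, □) = (qA, □, R)  ⊢  □[qA]01□ (head at position 0)
The machine is in qA, so it halts and accepts.
Tape content when halted (ignoring surrounding blanks): 01

Final answer: Output: 01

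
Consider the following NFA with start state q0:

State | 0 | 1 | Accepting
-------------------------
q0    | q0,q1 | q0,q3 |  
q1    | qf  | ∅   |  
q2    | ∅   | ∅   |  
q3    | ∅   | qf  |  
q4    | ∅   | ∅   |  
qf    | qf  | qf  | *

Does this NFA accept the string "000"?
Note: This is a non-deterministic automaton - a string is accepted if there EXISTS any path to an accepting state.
Track the set of states the NFA could be in: start {q0}
Read '0': {q0} → {q0, q1}
Read '0': {q0, q1} → {q0, q1, qf}
Read '0': {q0, q1, qf} → {q0, q1, qf}
Final set {q0, q1, qf} contains accepting state(s) {qf} → accepted.

Final answer: Yes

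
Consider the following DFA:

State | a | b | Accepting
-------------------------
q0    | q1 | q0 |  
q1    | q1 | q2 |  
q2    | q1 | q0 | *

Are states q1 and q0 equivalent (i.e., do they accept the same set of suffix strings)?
Try the suffix "b".
From q1: q1 → q2 — accepting.
From q0: q0 → q0 — not accepting.
The two states disagree on this suffix, so they are not equivalent.

Final answer: No. Distinguishing string: "b" - accepted from q1 but not from q0.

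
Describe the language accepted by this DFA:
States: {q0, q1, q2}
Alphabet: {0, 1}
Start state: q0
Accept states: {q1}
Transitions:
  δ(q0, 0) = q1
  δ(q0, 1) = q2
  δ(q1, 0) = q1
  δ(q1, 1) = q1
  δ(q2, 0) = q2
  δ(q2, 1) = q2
Analyzing the DFA structure:
Start state: q0
Accept states: {q1}
Interpreting what each state remembers (checking against the transitions):
  q0: nothing has been read yet
  q1: the first symbol was 0
  q2: the first symbol was 1 (trap state)
  δ(q0, 0): in q0 (nothing has been read yet), after reading 0 we have: the first symbol was 0 → q1
  δ(q0, 1): in q0 (nothing has been read yet), after reading 1 we have: the first symbol was 1 (trap state) → q2
  δ(q1, 0): in q1 (the first symbol was 0), after reading 0 we have: the first symbol was 0 → q1
  δ(q1, 1): in q1 (the first symbol was 0), after reading 1 we have: the first symbol was 0 → q1
  δ(q2, 0): in q2 (the first symbol was 1 (trap state)), after reading 0 we have: the first symbol was 1 (trap state) → q2
  δ(q2, 1): in q2 (the first symbol was 1 (trap state)), after reading 1 we have: the first symbol was 1 (trap state) → q2
A string is accepted iff it ends in {q1}, i.e. the first symbol was 0.
Language: All binary strings starting with 0

Final answer: All binary strings starting with 0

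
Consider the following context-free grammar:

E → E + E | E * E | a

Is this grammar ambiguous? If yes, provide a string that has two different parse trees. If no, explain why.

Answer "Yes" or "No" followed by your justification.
Two different leftmost derivations of a + a * a:
  (1) E ⇒ E + E ⇒ a + E ⇒ a + E * E ⇒ a + a * E ⇒ a + a * a   (tree groups a + (a * a))
  (2) E ⇒ E * E ⇒ E + E * E ⇒ a + E * E ⇒ a + a * E ⇒ a + a * a   (tree groups (a + a) * a)
Two distinct leftmost derivations = two distinct parse trees, so the grammar is ambiguous.

Final answer: Yes - the string 'a + a * a' has two distinct leftmost derivations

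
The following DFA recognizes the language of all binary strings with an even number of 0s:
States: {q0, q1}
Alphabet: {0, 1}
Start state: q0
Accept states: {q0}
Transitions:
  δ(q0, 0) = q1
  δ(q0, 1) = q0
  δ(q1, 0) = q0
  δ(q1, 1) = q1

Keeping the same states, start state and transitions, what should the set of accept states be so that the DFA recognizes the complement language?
The DFA is complete (every state has a transition on every symbol), so the complement
is recognized by the same DFA with accepting and non-accepting states swapped.
Original accept states: {q0}
Complement accept states = All states - Original accept states
= {q0, q1} - {q0}
= {q1}
Complement language: strings with an ODD number of 0s

Final answer: {q1}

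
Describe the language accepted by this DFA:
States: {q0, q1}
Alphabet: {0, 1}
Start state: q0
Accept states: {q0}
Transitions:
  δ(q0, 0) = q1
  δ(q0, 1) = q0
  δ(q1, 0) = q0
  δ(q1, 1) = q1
Analyzing the DFA structure:
Start state: q0
Accept states: {q0}
Interpreting what each state remembers (checking against the transitions):
  q0: an even number of 0s has been read so far
  q1: an odd number of 0s has been read so far
  δ(q0, 0): in q0 (an even number of 0s has been read so far), after reading 0 we have: an odd number of 0s has been read so far → q1
  δ(q0, 1): in q0 (an even number of 0s has been read so far), after reading 1 we have: an even number of 0s has been read so far → q0
  δ(q1, 0): in q1 (an odd number of 0s has been read so far), after reading 0 we have: an even number of 0s has been read so far → q0
  δ(q1, 1): in q1 (an odd number of 0s has been read so far), after reading 1 we have: an odd number of 0s has been read so far → q1
A string is accepted iff it ends in {q0}, i.e. an even number of 0s has been read so far.
Language: All binary strings with an even number of 0s

Final answer: All binary strings with an even number of 0s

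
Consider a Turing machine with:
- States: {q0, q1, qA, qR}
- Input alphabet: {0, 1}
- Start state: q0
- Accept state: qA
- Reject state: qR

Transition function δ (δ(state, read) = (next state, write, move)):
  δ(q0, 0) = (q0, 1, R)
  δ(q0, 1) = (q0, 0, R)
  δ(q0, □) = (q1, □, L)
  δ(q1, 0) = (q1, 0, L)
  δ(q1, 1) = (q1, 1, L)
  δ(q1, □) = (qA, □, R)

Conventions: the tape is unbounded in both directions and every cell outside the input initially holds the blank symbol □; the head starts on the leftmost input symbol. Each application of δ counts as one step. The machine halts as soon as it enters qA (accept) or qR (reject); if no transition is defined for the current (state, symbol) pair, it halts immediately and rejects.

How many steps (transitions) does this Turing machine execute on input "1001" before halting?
Step 0: [q0]1001 (head at position 0)
Step 1: δ(q0, 1) = (q0, 0, R)  ⊢  0[q0]001 (head at position 1)
Step 2: δ(q0, 0) = (q0, 1, R)  ⊢  01[q0]01 (head at position 2)
Step 3: δ(q0, 0) = (q0, 1, R)  ⊢  011[q0]1 (head at position 3)
Step 4: δ(q0, 1) = (q0, 0, R)  ⊢  0110[q0]□ (head at position 4)
Step 5: δ(q0, □) = (q1, □, L)  ⊢  011[q1]0□ (head at position 3)
Step 6: δ(q1, 0) = (q1, 0, L)  ⊢  01[q1]10□ (head at position 2)
Step 7: δ(q1, 1) = (q1, 1, L)  ⊢  0[q1]110□ (head at position 1)
Step 8: δ(q1, 1) = (q1, 1, L)  ⊢  [q1]0110□ (head at position 0)
Step 9: δ(q1, 0) = (q1, 0, L)  ⊢  [q1]□0110□ (head at position -1)
Step 10: δ(q1, □) = (qA, □, R)  ⊢  □[qA]0110□ (head at position 0)
The machine is in qA, so it halts and accepts.
Number of transitions executed: 10.

Final answer: 10 steps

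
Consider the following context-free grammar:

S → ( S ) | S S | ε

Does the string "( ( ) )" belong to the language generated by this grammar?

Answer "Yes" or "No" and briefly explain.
A derivation exists: S ⇒ ( S ) ⇒ ( ( S ) ) ⇒ ( ( ) ) (using S → ( S ) twice, then S → ε).

Final answer: Yes - a valid derivation exists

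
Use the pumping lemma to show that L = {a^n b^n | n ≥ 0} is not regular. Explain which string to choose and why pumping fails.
Language: L = {a^n b^n | n ≥ 0} (equal numbers of a's followed by b's)
Step 1: Assume for contradiction that L is regular, with pumping length p.
Step 2: Choose s = a^p b^p. Then s ∈ L (it has p a's followed by p b's) and |s| ≥ p.
Step 3: Consider any decomposition s = xyz with |xy| ≤ p and |y| > 0. Since |xy| ≤ p and the first p symbols of s are all a's, y = a^k for some k with 1 ≤ k ≤ p.
Step 4: Pumping up (i = 2): xy²z = a^(p+k) b^p, which has more a's than b's, so xy²z ∉ L.
This contradicts the pumping lemma, so L is not regular.

Final answer: Choose s = a^p b^p. Since |xy| ≤ p, y = a^k with k ≥ 1. Then xy²z = a^(p+k) b^p ∉ L.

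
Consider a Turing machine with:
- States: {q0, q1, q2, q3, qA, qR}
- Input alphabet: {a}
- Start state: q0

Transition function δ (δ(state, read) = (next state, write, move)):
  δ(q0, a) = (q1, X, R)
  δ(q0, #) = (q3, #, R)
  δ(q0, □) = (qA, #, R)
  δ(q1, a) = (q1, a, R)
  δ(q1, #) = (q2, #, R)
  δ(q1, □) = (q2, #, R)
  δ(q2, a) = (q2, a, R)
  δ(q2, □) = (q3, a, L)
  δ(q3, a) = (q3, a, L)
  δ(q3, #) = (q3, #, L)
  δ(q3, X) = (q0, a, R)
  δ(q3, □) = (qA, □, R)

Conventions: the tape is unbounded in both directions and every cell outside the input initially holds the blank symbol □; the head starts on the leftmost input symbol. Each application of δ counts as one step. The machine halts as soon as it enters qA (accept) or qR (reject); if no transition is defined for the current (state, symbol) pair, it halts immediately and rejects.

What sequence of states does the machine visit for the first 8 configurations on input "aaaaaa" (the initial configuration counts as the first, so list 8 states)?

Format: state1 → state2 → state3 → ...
Step 0: [q0]aaaaaa (head at position 0)
Step 1: δ(q0, a) = (q1, X, R)  ⊢  X[q1]aaaaa (head at position 1)
Step 2: δ(q1, a) = (q1, a, R)  ⊢  Xa[q1]aaaa (head at position 2)
Step 3: δ(q1, a) = (q1, a, R)  ⊢  Xaa[q1]aaa (head at position 3)
Step 4: δ(q1, a) = (q1, a, R)  ⊢  Xaaa[q1]aa (head at position 4)
Step 5: δ(q1, a) = (q1, a, R)  ⊢  Xaaaa[q1]a (head at position 5)
Step 6: δ(q1, a) = (q1, a, R)  ⊢  Xaaaaa[q1]□ (head at position 6)
Step 7: δ(q1, □) = (q2, #, R)  ⊢  Xaaaaa#[q2]□ (head at position 7)
Reading off the states of these 8 configurations: q0 → q1 → q1 → q1 → q1 → q1 → q1 → q2

Final answer: q0 → q1 → q1 → q1 → q1 → q1 → q1 → q2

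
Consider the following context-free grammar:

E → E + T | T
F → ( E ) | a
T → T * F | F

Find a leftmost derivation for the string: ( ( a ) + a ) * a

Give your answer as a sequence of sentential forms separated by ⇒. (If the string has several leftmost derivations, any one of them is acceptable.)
Start with E.
Step 1: the leftmost non-terminal is E; apply E → T:  T
Step 2: the leftmost non-terminal is T; apply T → T * F:  T * F
Step 3: the leftmost non-terminal is T; apply T → F:  F * F
Step 4: the leftmost non-terminal is F; apply F → ( E ):  ( E ) * F
Step 5: the leftmost non-terminal is E; apply E → E + T:  ( E + T ) * F
Step 6: the leftmost non-terminal is E; apply E → T:  ( T + T ) * F
Step 7: the leftmost non-terminal is T; apply T → F:  ( F + T ) * F
Step 8: the leftmost non-terminal is F; apply F → ( E ):  ( ( E ) + T ) * F
Step 9: the leftmost non-terminal is E; apply E → T:  ( ( T ) + T ) * F
Step 10: the leftmost non-terminal is T; apply T → F:  ( ( F ) + T ) * F
Step 11: the leftmost non-terminal is F; apply F → a:  ( ( a ) + T ) * F
Step 12: the leftmost non-terminal is T; apply T → F:  ( ( a ) + F ) * F
Step 13: the leftmost non-terminal is F; apply F → a:  ( ( a ) + a ) * F
Step 14: the leftmost non-terminal is F; apply F → a:  ( ( a ) + a ) * a

Final answer: E ⇒ T ⇒ T * F ⇒ F * F ⇒ ( E ) * F ⇒ ( E + T ) * F ⇒ ( T + T ) * F ⇒ ( F + T ) * F ⇒ ( ( E ) + T ) * F ⇒ ( ( T ) + T ) * F ⇒ ( ( F ) + T ) * F ⇒ ( ( a ) + T ) * F ⇒ ( ( a ) + F ) * F ⇒ ( ( a ) + a ) * F ⇒ ( ( a ) + a ) * a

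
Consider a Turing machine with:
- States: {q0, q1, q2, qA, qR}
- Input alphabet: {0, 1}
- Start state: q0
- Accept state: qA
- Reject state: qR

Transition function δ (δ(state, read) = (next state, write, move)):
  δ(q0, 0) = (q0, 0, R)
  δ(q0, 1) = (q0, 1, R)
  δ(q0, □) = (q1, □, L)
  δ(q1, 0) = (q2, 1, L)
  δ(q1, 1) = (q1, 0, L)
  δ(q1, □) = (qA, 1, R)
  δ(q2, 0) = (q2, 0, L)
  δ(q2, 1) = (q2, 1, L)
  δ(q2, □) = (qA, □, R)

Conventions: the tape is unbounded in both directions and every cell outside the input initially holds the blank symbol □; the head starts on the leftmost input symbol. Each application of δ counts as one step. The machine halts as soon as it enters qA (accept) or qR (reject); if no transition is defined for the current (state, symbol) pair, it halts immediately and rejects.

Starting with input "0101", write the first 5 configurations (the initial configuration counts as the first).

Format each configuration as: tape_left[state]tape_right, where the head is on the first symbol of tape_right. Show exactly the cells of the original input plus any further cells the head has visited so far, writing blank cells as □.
Step 0: [q0]0101 (head at position 0)
Step 1: δ(q0, 0) = (q0, 0, R)  ⊢  0[q0]101 (head at position 1)
Step 2: δ(q0, 1) = (q0, 1, R)  ⊢  01[q0]01 (head at position 2)
Step 3: δ(q0, 0) = (q0, 0, R)  ⊢  010[q0]1 (head at position 3)
Step 4: δ(q0, 1) = (q0, 1, R)  ⊢  0101[q0]□ (head at position 4)

Final answer: [q0]0101 ⊢ 0[q0]101 ⊢ 01[q0]01 ⊢ 010[q0]1 ⊢ 0101[q0]□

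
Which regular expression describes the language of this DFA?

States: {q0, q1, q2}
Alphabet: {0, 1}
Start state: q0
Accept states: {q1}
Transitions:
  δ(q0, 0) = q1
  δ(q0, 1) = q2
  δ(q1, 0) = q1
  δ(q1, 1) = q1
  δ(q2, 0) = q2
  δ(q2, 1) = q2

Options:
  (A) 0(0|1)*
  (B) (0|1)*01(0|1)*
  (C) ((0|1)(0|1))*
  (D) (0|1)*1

Testing sample strings against the DFA:
  '00101' -> accepted
  '111' -> rejected
  '11' -> rejected
  '11101' -> rejected
Checking each option for a counterexample:
  (A) 0(0|1)*: agrees with the DFA on all strings of length ≤ 4
  (B) (0|1)*01(0|1)*: '0' is accepted by the DFA but does not match the regex → eliminated
  (C) ((0|1)(0|1))*: ε is rejected by the DFA but matches the regex → eliminated
  (D) (0|1)*1: '0' is accepted by the DFA but does not match the regex → eliminated
Only (A) 0(0|1)* is consistent with the DFA.

Final answer: (A) 0(0|1)*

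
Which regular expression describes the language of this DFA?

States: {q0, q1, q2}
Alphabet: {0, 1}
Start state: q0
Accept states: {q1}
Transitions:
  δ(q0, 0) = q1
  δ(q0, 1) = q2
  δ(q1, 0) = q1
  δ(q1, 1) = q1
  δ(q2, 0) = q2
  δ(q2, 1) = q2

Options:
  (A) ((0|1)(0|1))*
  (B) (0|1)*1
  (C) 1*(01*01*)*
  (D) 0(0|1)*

Testing sample strings against the DFA:
  '011' -> accepted
  '001' -> accepted
  '001' -> accepted
  '10100' -> rejected
Checking each option for a counterexample:
  (A) ((0|1)(0|1))*: ε is rejected by the DFA but matches the regex → eliminated
  (B) (0|1)*1: '0' is accepted by the DFA but does not match the regex → eliminated
  (C) 1*(01*01*)*: ε is rejected by the DFA but matches the regex → eliminated
  (D) 0(0|1)*: agrees with the DFA on all strings of length ≤ 4
Only (D) 0(0|1)* is consistent with the DFA.

Final answer: (D) 0(0|1)*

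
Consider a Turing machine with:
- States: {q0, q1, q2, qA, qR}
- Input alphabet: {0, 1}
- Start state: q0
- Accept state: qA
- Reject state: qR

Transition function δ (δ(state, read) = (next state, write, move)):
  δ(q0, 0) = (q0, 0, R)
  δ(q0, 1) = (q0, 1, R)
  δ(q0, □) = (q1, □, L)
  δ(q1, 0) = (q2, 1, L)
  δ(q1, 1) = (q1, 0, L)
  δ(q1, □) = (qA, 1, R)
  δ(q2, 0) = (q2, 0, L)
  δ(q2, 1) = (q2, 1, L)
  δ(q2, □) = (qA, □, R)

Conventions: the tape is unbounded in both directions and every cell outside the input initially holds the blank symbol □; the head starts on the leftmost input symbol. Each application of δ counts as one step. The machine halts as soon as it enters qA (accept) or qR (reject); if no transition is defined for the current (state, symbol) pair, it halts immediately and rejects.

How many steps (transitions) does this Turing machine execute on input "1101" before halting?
Step 0: [q0]1101 (head at position 0)
Step 1: δ(q0, 1) = (q0, 1, R)  ⊢  1[q0]101 (head at position 1)
Step 2: δ(q0, 1) = (q0, 1, R)  ⊢  11[q0]01 (head at position 2)
Step 3: δ(q0, 0) = (q0, 0, R)  ⊢  110[q0]1 (head at position 3)
Step 4: δ(q0, 1) = (q0, 1, R)  ⊢  1101[q0]□ (head at position 4)
Step 5: δ(q0, □) = (q1, □, L)  ⊢  110[q1]1□ (head at position 3)
Step 6: δ(q1, 1) = (q1, 0, L)  ⊢  11[q1]00□ (head at position 2)
Step 7: δ(q1, 0) = (q2, 1, L)  ⊢  1[q2]110□ (head at position 1)
Step 8: δ(q2, 1) = (q2, 1, L)  ⊢  [q2]1110□ (head at position 0)
Step 9: δ(q2, 1) = (q2, 1, L)  ⊢  [q2]□1110□ (head at position -1)
Step 10: δ(q2, □) = (qA, □, R)  ⊢  □[qA]1110□ (head at position 0)
The machine is in qA, so it halts and accepts.
Number of transitions executed: 10.

Final answer: 10 steps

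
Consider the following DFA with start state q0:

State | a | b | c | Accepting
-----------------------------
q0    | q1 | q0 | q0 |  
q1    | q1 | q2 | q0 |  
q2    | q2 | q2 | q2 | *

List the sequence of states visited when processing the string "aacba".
q0 → q1 → q1 → q0 → q0 → q1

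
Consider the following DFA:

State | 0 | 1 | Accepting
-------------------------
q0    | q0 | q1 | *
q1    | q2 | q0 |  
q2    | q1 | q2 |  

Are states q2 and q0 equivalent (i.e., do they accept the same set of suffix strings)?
Try the suffix ε (the empty string).
From q2: q2 — not accepting.
From q0: q0 — accepting.
The two states disagree on this suffix, so they are not equivalent.

Final answer: No. Distinguishing string: ε (the empty string) - accepted from q0 but not from q2.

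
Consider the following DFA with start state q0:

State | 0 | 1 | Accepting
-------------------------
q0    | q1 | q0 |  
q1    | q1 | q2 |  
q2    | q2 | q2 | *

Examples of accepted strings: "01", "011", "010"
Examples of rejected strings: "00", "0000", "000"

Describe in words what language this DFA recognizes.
binary strings containing '01' as a substring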